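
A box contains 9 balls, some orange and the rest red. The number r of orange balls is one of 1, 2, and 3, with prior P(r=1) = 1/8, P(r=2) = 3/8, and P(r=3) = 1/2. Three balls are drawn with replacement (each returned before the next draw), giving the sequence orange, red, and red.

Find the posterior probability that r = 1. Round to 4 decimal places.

0.0810

For each hypothesis, P(data | H) works out to: P(data | r = 1) = (1/9)(8/9)(8/9) = 0.087791; P(data | r = 2) = (2/9)(7/9)(7/9) = 0.13443; P(data | r = 3) = (3/9)(6/9)(6/9) = 0.14815.
Weighting by the prior gives 1/8 · 0.087791 = 0.010974, 3/8 · 0.13443 = 0.050412, 1/2 · 0.14815 = 0.074074; summing to 0.13546.
Therefore the posterior P(r = 1 | data) = (0.010974) / (0.13546) = 0.081013.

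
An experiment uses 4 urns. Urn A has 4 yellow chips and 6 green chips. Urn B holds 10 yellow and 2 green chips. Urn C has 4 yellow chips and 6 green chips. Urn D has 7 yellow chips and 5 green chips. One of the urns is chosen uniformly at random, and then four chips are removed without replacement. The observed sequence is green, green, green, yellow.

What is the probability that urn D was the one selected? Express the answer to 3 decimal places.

Under each hypothesis, the probability of the observed sequence is: P(data | urn A) = (6/10)(5/9)(4/8)(4/7) = 0.095238; P(data | urn B) = (2/12)(1/11)(0/10) = 0; P(data | urn C) = (6/10)(5/9)(4/8)(4/7) = 0.095238; P(data | urn D) = (5/12)(4/11)(3/10)(7/9) = 0.035354.
Multiplying each by its prior: 1/4 · 0.095238 = 0.02381, 1/4 · 0 = 0, 1/4 · 0.095238 = 0.02381, 1/4 · 0.035354 = 0.0088384; summing to 0.056457.
Hence P(urn D | data) = (0.0088384) / (0.056457) = 0.15655.

0.157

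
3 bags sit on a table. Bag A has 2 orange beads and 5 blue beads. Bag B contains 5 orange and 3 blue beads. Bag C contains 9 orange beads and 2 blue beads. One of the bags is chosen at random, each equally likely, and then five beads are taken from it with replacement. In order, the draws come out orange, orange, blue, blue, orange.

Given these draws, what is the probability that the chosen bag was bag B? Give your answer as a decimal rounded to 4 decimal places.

For each hypothesis, P(data | H) works out to: P(data | bag A) = (2/7)(2/7)(5/7)(5/7)(2/7) = 0.0119; P(data | bag B) = (5/8)(5/8)(3/8)(3/8)(5/8) = 0.034332; P(data | bag C) = (9/11)(9/11)(2/11)(2/11)(9/11) = 0.018106.
Weighting by the prior gives 1/3 · 0.0119 = 0.0039666, 1/3 · 0.034332 = 0.011444, 1/3 · 0.018106 = 0.0060354; summing to 0.021446.
So P(bag B | data) = (0.011444) / (0.021446) = 0.53362.

0.5336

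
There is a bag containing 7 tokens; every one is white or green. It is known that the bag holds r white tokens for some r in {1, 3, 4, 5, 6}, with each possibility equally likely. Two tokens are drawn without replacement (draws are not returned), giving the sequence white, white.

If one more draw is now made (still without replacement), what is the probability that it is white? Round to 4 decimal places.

0.6176

Under each hypothesis, the probability of the observed sequence is: P(data | r = 1) = (1/7)(0/6) = 0; P(data | r = 3) = (3/7)(2/6) = 1/7; P(data | r = 4) = (4/7)(3/6) = 2/7; P(data | r = 5) = (5/7)(4/6) = 10/21; P(data | r = 6) = (6/7)(5/6) = 5/7.
Multiplying each by its prior: 1/5 · 0 = 0, 1/5 · 1/7 = 1/35, 1/5 · 2/7 = 2/35, 1/5 · 10/21 = 2/21, 1/5 · 5/7 = 1/7; with total 34/105.
Dividing through by the total gives posterior P(r = 1 | data) = 0, P(r = 3 | data) = 3/34, P(r = 4 | data) = 3/17, P(r = 5 | data) = 5/17, P(r = 6 | data) = 15/34.
Averaging over the posterior, P(white next | data) = (1/5)(3/34) + (2/5)(3/17) + (3/5)(5/17) + (4/5)(15/34) = 21/34.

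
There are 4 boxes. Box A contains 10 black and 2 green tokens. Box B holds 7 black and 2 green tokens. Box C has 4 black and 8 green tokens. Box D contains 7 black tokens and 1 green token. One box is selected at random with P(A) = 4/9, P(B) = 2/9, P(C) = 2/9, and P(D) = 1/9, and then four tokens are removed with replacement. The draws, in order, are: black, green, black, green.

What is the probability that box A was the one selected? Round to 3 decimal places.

Under each hypothesis, the probability of the observed sequence is: P(data | box A) = (10/12)(2/12)(10/12)(2/12) = 0.01929; P(data | box B) = (7/9)(2/9)(7/9)(2/9) = 0.029873; P(data | box C) = (4/12)(8/12)(4/12)(8/12) = 0.049383; P(data | box D) = (7/8)(1/8)(7/8)(1/8) = 0.011963.
The prior-weighted likelihoods are 4/9 · 0.01929 = 0.0085734, 2/9 · 0.029873 = 0.0066386, 2/9 · 0.049383 = 0.010974, 1/9 · 0.011963 = 0.0013292; summing to 0.027515.
So P(box A | data) = (0.0085734) / (0.027515) = 0.31159.

0.312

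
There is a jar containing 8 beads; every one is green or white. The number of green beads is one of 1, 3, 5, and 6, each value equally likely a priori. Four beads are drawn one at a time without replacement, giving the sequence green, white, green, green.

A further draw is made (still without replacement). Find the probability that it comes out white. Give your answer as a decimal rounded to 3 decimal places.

0.400

For each hypothesis, P(data | H) works out to: P(data | r = 1) = (1/8)(7/7)(0/6) = 0; P(data | r = 3) = (3/8)(5/7)(2/6)(1/5) = 1/56; P(data | r = 5) = (5/8)(3/7)(4/6)(3/5) = 3/28; P(data | r = 6) = (6/8)(2/7)(5/6)(4/5) = 1/7.
Weighting by the prior gives 1/4 · 0 = 0, 1/4 · 1/56 = 1/224, 1/4 · 3/28 = 3/112, 1/4 · 1/7 = 1/28; summing to 15/224.
Normalising, the posterior is P(r = 1 | data) = 0, P(r = 3 | data) = 1/15, P(r = 5 | data) = 2/5, P(r = 6 | data) = 8/15.
The predictive probability is P(white next | data) = (1)(1/15) + (1/2)(2/5) + (1/4)(8/15) = 2/5.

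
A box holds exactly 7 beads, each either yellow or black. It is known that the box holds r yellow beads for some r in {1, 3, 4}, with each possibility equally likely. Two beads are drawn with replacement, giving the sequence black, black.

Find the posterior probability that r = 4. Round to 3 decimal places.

0.148

Compute the likelihood of the observed sequence for each case: P(data | r = 1) = (6/7)(6/7) = 36/49; P(data | r = 3) = (4/7)(4/7) = 16/49; P(data | r = 4) = (3/7)(3/7) = 9/49.
Multiplying each by its prior: 1/3 · 36/49 = 12/49, 1/3 · 16/49 = 16/147, 1/3 · 9/49 = 3/49; these sum to 61/147.
Hence P(r = 4 | data) = (3/49) / (61/147) = 9/61.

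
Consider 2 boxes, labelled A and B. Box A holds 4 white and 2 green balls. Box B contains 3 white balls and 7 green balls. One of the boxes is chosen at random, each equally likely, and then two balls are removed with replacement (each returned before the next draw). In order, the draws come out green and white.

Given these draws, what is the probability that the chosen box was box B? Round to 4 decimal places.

The likelihood of the observed sequence under each hypothesis: P(data | box A) = (2/6)(4/6) = 0.22222; P(data | box B) = (7/10)(3/10) = 0.21.
The prior-weighted likelihoods are 1/2 · 0.22222 = 0.11111, 1/2 · 0.21 = 0.105; these sum to 0.21611.
By Bayes' rule, P(box B | data) = (0.105) / (0.21611) = 0.48586.

0.4859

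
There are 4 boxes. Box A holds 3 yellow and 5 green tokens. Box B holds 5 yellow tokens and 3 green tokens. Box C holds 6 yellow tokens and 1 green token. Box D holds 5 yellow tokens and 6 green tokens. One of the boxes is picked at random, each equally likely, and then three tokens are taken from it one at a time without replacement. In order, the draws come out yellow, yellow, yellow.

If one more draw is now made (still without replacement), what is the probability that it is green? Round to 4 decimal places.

0.3782

The likelihood of the observed sequence under each hypothesis: P(data | box A) = (3/8)(2/7)(1/6) = 0.017857; P(data | box B) = (5/8)(4/7)(3/6) = 0.17857; P(data | box C) = (6/7)(5/6)(4/5) = 0.57143; P(data | box D) = (5/11)(4/10)(3/9) = 0.060606.
Weighting by the prior gives 1/4 · 0.017857 = 0.0044643, 1/4 · 0.17857 = 0.044643, 1/4 · 0.57143 = 0.14286, 1/4 · 0.060606 = 0.015152; summing to 0.20712.
Normalising, the posterior is P(box A | data) = 0.021555, P(box B | data) = 0.21555, P(box C | data) = 0.68975, P(box D | data) = 0.073155.
The predictive probability is P(green next | data) = (1)(0.021555) + (3/5)(0.21555) + (1/4)(0.68975) + (3/4)(0.073155) = 0.37818.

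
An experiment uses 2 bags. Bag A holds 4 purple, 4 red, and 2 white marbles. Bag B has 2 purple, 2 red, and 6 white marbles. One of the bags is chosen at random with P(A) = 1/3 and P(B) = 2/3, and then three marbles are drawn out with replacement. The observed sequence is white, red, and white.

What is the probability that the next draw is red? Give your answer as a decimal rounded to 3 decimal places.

0.220

Compute the likelihood of the observed sequence for each case: P(data | bag A) = (2/10)(4/10)(2/10) = 2/125; P(data | bag B) = (6/10)(2/10)(6/10) = 9/125.
Weighting by the prior gives 1/3 · 2/125 = 2/375, 2/3 · 9/125 = 6/125; summing to 4/75.
Normalising, the posterior is P(bag A | data) = 1/10, P(bag B | data) = 9/10.
So P(red next | data) = Σ P(red next | H) P(H | data) = (2/5)(1/10) + (1/5)(9/10) = 11/50.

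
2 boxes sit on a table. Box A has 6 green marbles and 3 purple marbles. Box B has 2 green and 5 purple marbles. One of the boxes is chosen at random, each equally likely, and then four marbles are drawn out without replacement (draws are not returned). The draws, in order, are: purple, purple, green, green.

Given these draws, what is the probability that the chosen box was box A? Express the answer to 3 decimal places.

Under each hypothesis, the probability of the observed sequence is: P(data | box A) = (3/9)(2/8)(6/7)(5/6) = 5/84; P(data | box B) = (5/7)(4/6)(2/5)(1/4) = 1/21.
Multiplying each by its prior: 1/2 · 5/84 = 5/168, 1/2 · 1/21 = 1/42; summing to 3/56.
So P(box A | data) = (5/168) / (3/56) = 5/9.

0.556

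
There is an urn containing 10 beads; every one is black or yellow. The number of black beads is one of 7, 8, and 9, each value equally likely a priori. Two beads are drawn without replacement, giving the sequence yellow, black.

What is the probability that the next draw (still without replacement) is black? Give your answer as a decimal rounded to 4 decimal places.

For each hypothesis, P(data | H) works out to: P(data | r = 7) = (3/10)(7/9) = 7/30; P(data | r = 8) = (2/10)(8/9) = 8/45; P(data | r = 9) = (1/10)(9/9) = 1/10.
Weighting by the prior gives 1/3 · 7/30 = 7/90, 1/3 · 8/45 = 8/135, 1/3 · 1/10 = 1/30; summing to 23/135.
Dividing through by the total gives posterior P(r = 7 | data) = 21/46, P(r = 8 | data) = 8/23, P(r = 9 | data) = 9/46.
So P(black next | data) = Σ P(black next | H) P(H | data) = (3/4)(21/46) + (7/8)(8/23) + (1)(9/46) = 155/184.

0.8424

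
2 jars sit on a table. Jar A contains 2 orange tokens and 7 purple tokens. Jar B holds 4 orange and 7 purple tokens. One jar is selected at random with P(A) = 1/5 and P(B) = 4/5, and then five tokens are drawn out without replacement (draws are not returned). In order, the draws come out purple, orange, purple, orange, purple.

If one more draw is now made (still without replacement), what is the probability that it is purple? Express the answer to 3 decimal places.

0.711

The likelihood of the observed sequence under each hypothesis: P(data | jar A) = (7/9)(2/8)(6/7)(1/6)(5/5) = 0.027778; P(data | jar B) = (7/11)(4/10)(6/9)(3/8)(5/7) = 0.045455.
The prior-weighted likelihoods are 1/5 · 0.027778 = 0.0055556, 4/5 · 0.045455 = 0.036364; summing to 0.041919.
The posterior is then P(jar A | data) = 0.13253, P(jar B | data) = 0.86747.
So P(purple next | data) = Σ P(purple next | H) P(H | data) = (1)(0.13253) + (2/3)(0.86747) = 0.71084.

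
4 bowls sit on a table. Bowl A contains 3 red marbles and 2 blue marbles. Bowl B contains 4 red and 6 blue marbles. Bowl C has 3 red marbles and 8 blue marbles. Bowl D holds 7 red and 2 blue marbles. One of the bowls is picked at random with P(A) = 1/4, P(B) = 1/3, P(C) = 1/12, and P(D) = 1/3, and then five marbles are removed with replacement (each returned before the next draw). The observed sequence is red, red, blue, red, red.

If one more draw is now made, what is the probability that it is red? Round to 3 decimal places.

The likelihood of the observed sequence under each hypothesis: P(data | bowl A) = (3/5)(3/5)(2/5)(3/5)(3/5) = 0.05184; P(data | bowl B) = (4/10)(4/10)(6/10)(4/10)(4/10) = 0.01536; P(data | bowl C) = (3/11)(3/11)(8/11)(3/11)(3/11) = 0.0040236; P(data | bowl D) = (7/9)(7/9)(2/9)(7/9)(7/9) = 0.081322.
The prior-weighted likelihoods are 1/4 · 0.05184 = 0.01296, 1/3 · 0.01536 = 0.00512, 1/12 · 0.0040236 = 0.0003353, 1/3 · 0.081322 = 0.027107; with total 0.045523.
Normalising, the posterior is P(bowl A | data) = 0.28469, P(bowl B | data) = 0.11247, P(bowl C | data) = 0.0073655, P(bowl D | data) = 0.59547.
Averaging over the posterior, P(red next | data) = (3/5)(0.28469) + (2/5)(0.11247) + (3/11)(0.0073655) + (7/9)(0.59547) = 0.68096.

0.681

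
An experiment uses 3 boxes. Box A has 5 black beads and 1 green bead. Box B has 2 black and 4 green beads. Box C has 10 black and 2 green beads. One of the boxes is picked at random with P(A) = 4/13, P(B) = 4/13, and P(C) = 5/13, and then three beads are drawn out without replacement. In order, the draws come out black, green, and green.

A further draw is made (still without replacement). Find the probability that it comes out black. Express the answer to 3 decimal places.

Under each hypothesis, the probability of the observed sequence is: P(data | box A) = (5/6)(1/5)(0/4) = 0; P(data | box B) = (2/6)(4/5)(3/4) = 0.2; P(data | box C) = (10/12)(2/11)(1/10) = 0.015152.
Multiplying each by its prior: 4/13 · 0 = 0, 4/13 · 0.2 = 0.061538, 5/13 · 0.015152 = 0.0058275; summing to 0.067366.
Normalising, the posterior is P(box A | data) = 0, P(box B | data) = 0.91349, P(box C | data) = 0.086505.
Averaging over the posterior, P(black next | data) = (1/3)(0.91349) + (1)(0.086505) = 0.391.

0.391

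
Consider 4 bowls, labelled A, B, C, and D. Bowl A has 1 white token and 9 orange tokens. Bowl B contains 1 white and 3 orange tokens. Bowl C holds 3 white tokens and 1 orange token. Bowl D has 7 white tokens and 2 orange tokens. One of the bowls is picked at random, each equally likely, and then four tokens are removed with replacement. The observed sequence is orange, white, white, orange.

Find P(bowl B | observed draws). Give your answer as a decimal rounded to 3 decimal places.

0.325

Under each hypothesis, the probability of the observed sequence is: P(data | bowl A) = (9/10)(1/10)(1/10)(9/10) = 0.0081; P(data | bowl B) = (3/4)(1/4)(1/4)(3/4) = 0.035156; P(data | bowl C) = (1/4)(3/4)(3/4)(1/4) = 0.035156; P(data | bowl D) = (2/9)(7/9)(7/9)(2/9) = 0.029873.
Weighting by the prior gives 1/4 · 0.0081 = 0.002025, 1/4 · 0.035156 = 0.0087891, 1/4 · 0.035156 = 0.0087891, 1/4 · 0.029873 = 0.0074684; summing to 0.027071.
Therefore the posterior P(bowl B | data) = (0.0087891) / (0.027071) = 0.32466.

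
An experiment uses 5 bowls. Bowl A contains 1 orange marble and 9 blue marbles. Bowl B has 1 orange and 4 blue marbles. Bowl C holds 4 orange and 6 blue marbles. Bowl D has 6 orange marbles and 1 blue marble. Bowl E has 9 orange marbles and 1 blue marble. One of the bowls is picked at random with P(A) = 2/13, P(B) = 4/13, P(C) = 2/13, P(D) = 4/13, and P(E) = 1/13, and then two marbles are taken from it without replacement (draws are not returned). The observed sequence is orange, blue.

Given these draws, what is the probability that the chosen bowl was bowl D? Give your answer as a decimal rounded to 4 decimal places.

Under each hypothesis, the probability of the observed sequence is: P(data | bowl A) = (1/10)(9/9) = 0.1; P(data | bowl B) = (1/5)(4/4) = 0.2; P(data | bowl C) = (4/10)(6/9) = 0.26667; P(data | bowl D) = (6/7)(1/6) = 0.14286; P(data | bowl E) = (9/10)(1/9) = 0.1.
Multiplying each by its prior: 2/13 · 0.1 = 0.015385, 4/13 · 0.2 = 0.061538, 2/13 · 0.26667 = 0.041026, 4/13 · 0.14286 = 0.043956, 1/13 · 0.1 = 0.0076923; with total 0.1696.
Hence P(bowl D | data) = (0.043956) / (0.1696) = 0.25918.

0.2592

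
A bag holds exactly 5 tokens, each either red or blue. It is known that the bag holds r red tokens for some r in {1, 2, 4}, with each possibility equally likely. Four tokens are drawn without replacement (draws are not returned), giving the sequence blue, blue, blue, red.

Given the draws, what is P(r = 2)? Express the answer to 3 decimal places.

Under each hypothesis, the probability of the observed sequence is: P(data | r = 1) = (4/5)(3/4)(2/3)(1/2) = 1/5; P(data | r = 2) = (3/5)(2/4)(1/3)(2/2) = 1/10; P(data | r = 4) = (1/5)(0/4) = 0.
The prior-weighted likelihoods are 1/3 · 1/5 = 1/15, 1/3 · 1/10 = 1/30, 1/3 · 0 = 0; summing to 1/10.
So P(r = 2 | data) = (1/30) / (1/10) = 1/3.

0.333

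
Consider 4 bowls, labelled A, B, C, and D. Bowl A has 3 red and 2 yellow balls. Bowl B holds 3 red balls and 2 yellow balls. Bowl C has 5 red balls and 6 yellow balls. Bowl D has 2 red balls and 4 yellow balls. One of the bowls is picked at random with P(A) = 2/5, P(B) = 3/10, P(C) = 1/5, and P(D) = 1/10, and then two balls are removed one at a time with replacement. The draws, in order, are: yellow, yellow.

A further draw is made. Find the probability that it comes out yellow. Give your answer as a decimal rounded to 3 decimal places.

Compute the likelihood of the observed sequence for each case: P(data | bowl A) = (2/5)(2/5) = 0.16; P(data | bowl B) = (2/5)(2/5) = 0.16; P(data | bowl C) = (6/11)(6/11) = 0.29752; P(data | bowl D) = (4/6)(4/6) = 0.44444.
Weighting by the prior gives 2/5 · 0.16 = 0.064, 3/10 · 0.16 = 0.048, 1/5 · 0.29752 = 0.059504, 1/10 · 0.44444 = 0.044444; summing to 0.21595.
Normalising, the posterior is P(bowl A | data) = 0.29637, P(bowl B | data) = 0.22228, P(bowl C | data) = 0.27555, P(bowl D | data) = 0.20581.
So P(yellow next | data) = Σ P(yellow next | H) P(H | data) = (2/5)(0.29637) + (2/5)(0.22228) + (6/11)(0.27555) + (2/3)(0.20581) = 0.49496.

0.495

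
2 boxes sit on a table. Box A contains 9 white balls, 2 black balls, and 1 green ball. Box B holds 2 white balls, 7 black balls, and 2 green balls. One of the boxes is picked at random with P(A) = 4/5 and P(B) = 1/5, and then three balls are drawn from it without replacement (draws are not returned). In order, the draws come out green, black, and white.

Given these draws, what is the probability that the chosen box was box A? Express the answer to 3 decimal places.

Under each hypothesis, the probability of the observed sequence is: P(data | box A) = (1/12)(2/11)(9/10) = 0.013636; P(data | box B) = (2/11)(7/10)(2/9) = 0.028283.
Weighting by the prior gives 4/5 · 0.013636 = 0.010909, 1/5 · 0.028283 = 0.0056566; with total 0.016566.
Therefore the posterior P(box A | data) = (0.010909) / (0.016566) = 0.65854.

0.659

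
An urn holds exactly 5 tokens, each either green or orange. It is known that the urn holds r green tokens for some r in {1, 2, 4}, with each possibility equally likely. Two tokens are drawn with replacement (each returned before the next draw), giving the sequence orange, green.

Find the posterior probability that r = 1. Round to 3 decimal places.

0.286

The likelihood of the observed sequence under each hypothesis: P(data | r = 1) = (4/5)(1/5) = 4/25; P(data | r = 2) = (3/5)(2/5) = 6/25; P(data | r = 4) = (1/5)(4/5) = 4/25.
The prior-weighted likelihoods are 1/3 · 4/25 = 4/75, 1/3 · 6/25 = 2/25, 1/3 · 4/25 = 4/75; with total 14/75.
By Bayes' rule, P(r = 1 | data) = (4/75) / (14/75) = 2/7.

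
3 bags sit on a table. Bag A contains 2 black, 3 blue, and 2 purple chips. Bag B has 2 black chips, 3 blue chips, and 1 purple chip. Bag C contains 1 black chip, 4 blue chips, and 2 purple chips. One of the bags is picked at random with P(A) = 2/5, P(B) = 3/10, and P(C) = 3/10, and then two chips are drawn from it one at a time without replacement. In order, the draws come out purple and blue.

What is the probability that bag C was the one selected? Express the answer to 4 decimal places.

For each hypothesis, P(data | H) works out to: P(data | bag A) = (2/7)(3/6) = 1/7; P(data | bag B) = (1/6)(3/5) = 1/10; P(data | bag C) = (2/7)(4/6) = 4/21.
The prior-weighted likelihoods are 2/5 · 1/7 = 2/35, 3/10 · 1/10 = 3/100, 3/10 · 4/21 = 2/35; summing to 101/700.
So P(bag C | data) = (2/35) / (101/700) = 40/101.

0.3960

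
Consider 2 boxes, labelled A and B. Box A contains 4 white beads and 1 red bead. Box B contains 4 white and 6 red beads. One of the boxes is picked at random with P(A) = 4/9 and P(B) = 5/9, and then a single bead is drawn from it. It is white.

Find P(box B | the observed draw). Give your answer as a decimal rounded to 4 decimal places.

0.3846

Compute the likelihood of this draw for each case: P(data | box A) = (4/5) = 4/5; P(data | box B) = (4/10) = 2/5.
Multiplying each by its prior: 4/9 · 4/5 = 16/45, 5/9 · 2/5 = 2/9; these sum to 26/45.
So P(box B | data) = (2/9) / (26/45) = 5/13.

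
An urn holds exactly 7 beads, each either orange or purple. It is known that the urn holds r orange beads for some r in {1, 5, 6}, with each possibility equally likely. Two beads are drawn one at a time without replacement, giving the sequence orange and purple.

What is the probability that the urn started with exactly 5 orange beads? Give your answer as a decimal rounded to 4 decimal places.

0.4545

Under each hypothesis, the probability of the observed sequence is: P(data | r = 1) = (1/7)(6/6) = 1/7; P(data | r = 5) = (5/7)(2/6) = 5/21; P(data | r = 6) = (6/7)(1/6) = 1/7.
The prior-weighted likelihoods are 1/3 · 1/7 = 1/21, 1/3 · 5/21 = 5/63, 1/3 · 1/7 = 1/21; these sum to 11/63.
Hence P(r = 5 | data) = (5/63) / (11/63) = 5/11.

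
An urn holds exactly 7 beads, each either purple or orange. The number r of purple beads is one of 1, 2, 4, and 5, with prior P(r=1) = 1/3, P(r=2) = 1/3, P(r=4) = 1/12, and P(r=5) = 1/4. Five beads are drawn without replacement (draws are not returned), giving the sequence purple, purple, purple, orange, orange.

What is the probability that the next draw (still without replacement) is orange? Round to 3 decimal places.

0.143

Compute the likelihood of the observed sequence for each case: P(data | r = 1) = (1/7)(0/6) = 0; P(data | r = 2) = (2/7)(1/6)(0/5) = 0; P(data | r = 4) = (4/7)(3/6)(2/5)(3/4)(2/3) = 2/35; P(data | r = 5) = (5/7)(4/6)(3/5)(2/4)(1/3) = 1/21.
The prior-weighted likelihoods are 1/3 · 0 = 0, 1/3 · 0 = 0, 1/12 · 2/35 = 1/210, 1/4 · 1/21 = 1/84; summing to 1/60.
Normalising, the posterior is P(r = 1 | data) = 0, P(r = 2 | data) = 0, P(r = 4 | data) = 2/7, P(r = 5 | data) = 5/7.
So P(orange next | data) = Σ P(orange next | H) P(H | data) = (1/2)(2/7) + (0)(5/7) = 1/7.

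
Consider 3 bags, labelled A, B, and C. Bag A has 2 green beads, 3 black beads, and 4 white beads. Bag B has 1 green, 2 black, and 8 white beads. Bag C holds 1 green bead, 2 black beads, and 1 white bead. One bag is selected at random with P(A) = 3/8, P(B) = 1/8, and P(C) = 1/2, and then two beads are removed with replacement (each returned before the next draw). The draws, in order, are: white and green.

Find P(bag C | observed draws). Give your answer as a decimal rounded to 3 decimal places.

The likelihood of the observed sequence under each hypothesis: P(data | bag A) = (4/9)(2/9) = 0.098765; P(data | bag B) = (8/11)(1/11) = 0.066116; P(data | bag C) = (1/4)(1/4) = 0.0625.
The prior-weighted likelihoods are 3/8 · 0.098765 = 0.037037, 1/8 · 0.066116 = 0.0082645, 1/2 · 0.0625 = 0.03125; these sum to 0.076551.
So P(bag C | data) = (0.03125) / (0.076551) = 0.40822.

0.408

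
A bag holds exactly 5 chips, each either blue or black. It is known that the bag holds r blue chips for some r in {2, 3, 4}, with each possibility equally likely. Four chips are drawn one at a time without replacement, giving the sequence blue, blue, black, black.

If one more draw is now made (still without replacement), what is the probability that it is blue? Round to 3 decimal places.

Compute the likelihood of the observed sequence for each case: P(data | r = 2) = (2/5)(1/4)(3/3)(2/2) = 1/10; P(data | r = 3) = (3/5)(2/4)(2/3)(1/2) = 1/10; P(data | r = 4) = (4/5)(3/4)(1/3)(0/2) = 0.
The prior-weighted likelihoods are 1/3 · 1/10 = 1/30, 1/3 · 1/10 = 1/30, 1/3 · 0 = 0; these sum to 1/15.
The posterior is then P(r = 2 | data) = 1/2, P(r = 3 | data) = 1/2, P(r = 4 | data) = 0.
The predictive probability is P(blue next | data) = (0)(1/2) + (1)(1/2) = 1/2.

0.500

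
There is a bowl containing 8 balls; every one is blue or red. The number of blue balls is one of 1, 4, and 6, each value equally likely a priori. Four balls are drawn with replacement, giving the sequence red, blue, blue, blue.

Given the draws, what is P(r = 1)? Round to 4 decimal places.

Under each hypothesis, the probability of the observed sequence is: P(data | r = 1) = (7/8)(1/8)(1/8)(1/8) = 0.001709; P(data | r = 4) = (4/8)(4/8)(4/8)(4/8) = 0.0625; P(data | r = 6) = (2/8)(6/8)(6/8)(6/8) = 0.10547.
Multiplying each by its prior: 1/3 · 0.001709 = 0.00056966, 1/3 · 0.0625 = 0.020833, 1/3 · 0.10547 = 0.035156; these sum to 0.056559.
By Bayes' rule, P(r = 1 | data) = (0.00056966) / (0.056559) = 0.010072.

0.0101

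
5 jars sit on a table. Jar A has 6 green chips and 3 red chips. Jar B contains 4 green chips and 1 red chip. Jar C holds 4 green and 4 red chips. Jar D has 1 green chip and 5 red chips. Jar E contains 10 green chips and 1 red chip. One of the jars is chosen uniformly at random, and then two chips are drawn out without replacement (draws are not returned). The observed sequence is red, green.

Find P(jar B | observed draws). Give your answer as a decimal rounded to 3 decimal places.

0.201

Compute the likelihood of the observed sequence for each case: P(data | jar A) = (3/9)(6/8) = 0.25; P(data | jar B) = (1/5)(4/4) = 0.2; P(data | jar C) = (4/8)(4/7) = 0.28571; P(data | jar D) = (5/6)(1/5) = 0.16667; P(data | jar E) = (1/11)(10/10) = 0.090909.
The prior-weighted likelihoods are 1/5 · 0.25 = 0.05, 1/5 · 0.2 = 0.04, 1/5 · 0.28571 = 0.057143, 1/5 · 0.16667 = 0.033333, 1/5 · 0.090909 = 0.018182; these sum to 0.19866.
Therefore the posterior P(jar B | data) = (0.04) / (0.19866) = 0.20135.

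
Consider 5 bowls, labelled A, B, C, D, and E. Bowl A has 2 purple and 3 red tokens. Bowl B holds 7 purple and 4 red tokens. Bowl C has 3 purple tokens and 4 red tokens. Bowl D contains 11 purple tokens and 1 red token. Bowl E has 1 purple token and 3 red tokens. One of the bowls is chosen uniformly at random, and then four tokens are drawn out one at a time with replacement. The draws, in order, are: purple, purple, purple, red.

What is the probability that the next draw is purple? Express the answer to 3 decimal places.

For each hypothesis, P(data | H) works out to: P(data | bowl A) = (2/5)(2/5)(2/5)(3/5) = 0.0384; P(data | bowl B) = (7/11)(7/11)(7/11)(4/11) = 0.093709; P(data | bowl C) = (3/7)(3/7)(3/7)(4/7) = 0.044981; P(data | bowl D) = (11/12)(11/12)(11/12)(1/12) = 0.064188; P(data | bowl E) = (1/4)(1/4)(1/4)(3/4) = 0.011719.
Multiplying each by its prior: 1/5 · 0.0384 = 0.00768, 1/5 · 0.093709 = 0.018742, 1/5 · 0.044981 = 0.0089963, 1/5 · 0.064188 = 0.012838, 1/5 · 0.011719 = 0.0023437; summing to 0.050599.
Dividing through by the total gives posterior P(bowl A | data) = 0.15178, P(bowl B | data) = 0.3704, P(bowl C | data) = 0.17779, P(bowl D | data) = 0.25371, P(bowl E | data) = 0.04632.
So P(purple next | data) = Σ P(purple next | H) P(H | data) = (2/5)(0.15178) + (7/11)(0.3704) + (3/7)(0.17779) + (11/12)(0.25371) + (1/4)(0.04632) = 0.61676.

0.617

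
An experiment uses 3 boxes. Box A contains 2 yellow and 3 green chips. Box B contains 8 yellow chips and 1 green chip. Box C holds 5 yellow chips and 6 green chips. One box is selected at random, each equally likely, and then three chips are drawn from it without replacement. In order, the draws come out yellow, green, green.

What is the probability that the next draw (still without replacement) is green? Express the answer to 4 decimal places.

For each hypothesis, P(data | H) works out to: P(data | box A) = (2/5)(3/4)(2/3) = 1/5; P(data | box B) = (8/9)(1/8)(0/7) = 0; P(data | box C) = (5/11)(6/10)(5/9) = 5/33.
Weighting by the prior gives 1/3 · 1/5 = 1/15, 1/3 · 0 = 0, 1/3 · 5/33 = 5/99; these sum to 58/495.
Normalising, the posterior is P(box A | data) = 33/58, P(box B | data) = 0, P(box C | data) = 25/58.
So P(green next | data) = Σ P(green next | H) P(H | data) = (1/2)(33/58) + (1/2)(25/58) = 1/2.

0.5000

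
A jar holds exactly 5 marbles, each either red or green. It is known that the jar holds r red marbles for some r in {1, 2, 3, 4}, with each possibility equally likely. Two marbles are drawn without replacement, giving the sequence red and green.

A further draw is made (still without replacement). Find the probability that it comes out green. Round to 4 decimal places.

Under each hypothesis, the probability of the observed sequence is: P(data | r = 1) = (1/5)(4/4) = 1/5; P(data | r = 2) = (2/5)(3/4) = 3/10; P(data | r = 3) = (3/5)(2/4) = 3/10; P(data | r = 4) = (4/5)(1/4) = 1/5.
Weighting by the prior gives 1/4 · 1/5 = 1/20, 1/4 · 3/10 = 3/40, 1/4 · 3/10 = 3/40, 1/4 · 1/5 = 1/20; summing to 1/4.
Normalising, the posterior is P(r = 1 | data) = 1/5, P(r = 2 | data) = 3/10, P(r = 3 | data) = 3/10, P(r = 4 | data) = 1/5.
Averaging over the posterior, P(green next | data) = (1)(1/5) + (2/3)(3/10) + (1/3)(3/10) + (0)(1/5) = 1/2.

0.5000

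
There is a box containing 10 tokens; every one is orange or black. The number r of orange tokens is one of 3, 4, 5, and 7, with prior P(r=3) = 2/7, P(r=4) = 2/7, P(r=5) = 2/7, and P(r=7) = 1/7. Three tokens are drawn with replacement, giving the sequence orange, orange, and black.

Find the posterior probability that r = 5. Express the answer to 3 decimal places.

The likelihood of the observed sequence under each hypothesis: P(data | r = 3) = (3/10)(3/10)(7/10) = 0.063; P(data | r = 4) = (4/10)(4/10)(6/10) = 0.096; P(data | r = 5) = (5/10)(5/10)(5/10) = 0.125; P(data | r = 7) = (7/10)(7/10)(3/10) = 0.147.
The prior-weighted likelihoods are 2/7 · 0.063 = 0.018, 2/7 · 0.096 = 0.027429, 2/7 · 0.125 = 0.035714, 1/7 · 0.147 = 0.021; these sum to 0.10214.
Hence P(r = 5 | data) = (0.035714) / (0.10214) = 0.34965.

0.350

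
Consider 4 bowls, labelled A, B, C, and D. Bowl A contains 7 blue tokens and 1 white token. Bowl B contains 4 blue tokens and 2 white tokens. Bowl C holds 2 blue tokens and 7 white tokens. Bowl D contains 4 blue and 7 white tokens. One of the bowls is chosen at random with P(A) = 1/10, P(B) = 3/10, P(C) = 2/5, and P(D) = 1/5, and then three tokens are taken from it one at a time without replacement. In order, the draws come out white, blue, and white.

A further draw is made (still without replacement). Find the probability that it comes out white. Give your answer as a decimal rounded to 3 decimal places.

0.637

The likelihood of the observed sequence under each hypothesis: P(data | bowl A) = (1/8)(7/7)(0/6) = 0; P(data | bowl B) = (2/6)(4/5)(1/4) = 0.066667; P(data | bowl C) = (7/9)(2/8)(6/7) = 0.16667; P(data | bowl D) = (7/11)(4/10)(6/9) = 0.1697.
The prior-weighted likelihoods are 1/10 · 0 = 0, 3/10 · 0.066667 = 0.02, 2/5 · 0.16667 = 0.066667, 1/5 · 0.1697 = 0.033939; these sum to 0.12061.
Normalising, the posterior is P(bowl A | data) = 0, P(bowl B | data) = 0.16583, P(bowl C | data) = 0.55276, P(bowl D | data) = 0.28141.
The predictive probability is P(white next | data) = (0)(0.16583) + (5/6)(0.55276) + (5/8)(0.28141) = 0.63652.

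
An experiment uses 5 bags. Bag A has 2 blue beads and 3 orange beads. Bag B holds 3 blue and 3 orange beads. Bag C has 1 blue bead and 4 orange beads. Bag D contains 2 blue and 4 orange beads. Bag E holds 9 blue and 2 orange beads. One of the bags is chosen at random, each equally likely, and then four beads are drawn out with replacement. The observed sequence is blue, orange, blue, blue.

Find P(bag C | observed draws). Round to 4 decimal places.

The likelihood of the observed sequence under each hypothesis: P(data | bag A) = (2/5)(3/5)(2/5)(2/5) = 0.0384; P(data | bag B) = (3/6)(3/6)(3/6)(3/6) = 0.0625; P(data | bag C) = (1/5)(4/5)(1/5)(1/5) = 0.0064; P(data | bag D) = (2/6)(4/6)(2/6)(2/6) = 0.024691; P(data | bag E) = (9/11)(2/11)(9/11)(9/11) = 0.099583.
The prior-weighted likelihoods are 1/5 · 0.0384 = 0.00768, 1/5 · 0.0625 = 0.0125, 1/5 · 0.0064 = 0.00128, 1/5 · 0.024691 = 0.0049383, 1/5 · 0.099583 = 0.019917; summing to 0.046315.
Hence P(bag C | data) = (0.00128) / (0.046315) = 0.027637.

0.0276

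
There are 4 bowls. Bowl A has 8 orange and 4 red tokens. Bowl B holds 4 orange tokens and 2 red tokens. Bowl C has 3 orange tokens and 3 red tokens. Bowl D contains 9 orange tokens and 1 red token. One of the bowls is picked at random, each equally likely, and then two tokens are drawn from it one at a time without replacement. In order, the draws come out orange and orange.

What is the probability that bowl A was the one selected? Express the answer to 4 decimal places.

Compute the likelihood of the observed sequence for each case: P(data | bowl A) = (8/12)(7/11) = 14/33; P(data | bowl B) = (4/6)(3/5) = 2/5; P(data | bowl C) = (3/6)(2/5) = 1/5; P(data | bowl D) = (9/10)(8/9) = 4/5.
The prior-weighted likelihoods are 1/4 · 14/33 = 7/66, 1/4 · 2/5 = 1/10, 1/4 · 1/5 = 1/20, 1/4 · 4/5 = 1/5; summing to 301/660.
Therefore the posterior P(bowl A | data) = (7/66) / (301/660) = 10/43.

0.2326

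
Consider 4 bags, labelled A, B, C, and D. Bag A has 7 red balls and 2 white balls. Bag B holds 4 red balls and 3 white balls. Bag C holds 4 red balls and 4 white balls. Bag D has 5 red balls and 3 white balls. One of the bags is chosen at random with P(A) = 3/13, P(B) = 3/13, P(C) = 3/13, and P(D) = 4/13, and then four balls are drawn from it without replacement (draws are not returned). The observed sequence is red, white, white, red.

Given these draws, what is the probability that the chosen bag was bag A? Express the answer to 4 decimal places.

For each hypothesis, P(data | H) works out to: P(data | bag A) = (7/9)(2/8)(1/7)(6/6) = 1/36; P(data | bag B) = (4/7)(3/6)(2/5)(3/4) = 3/35; P(data | bag C) = (4/8)(4/7)(3/6)(3/5) = 3/35; P(data | bag D) = (5/8)(3/7)(2/6)(4/5) = 1/14.
Multiplying each by its prior: 3/13 · 1/36 = 1/156, 3/13 · 3/35 = 9/455, 3/13 · 3/35 = 9/455, 4/13 · 1/14 = 2/91; summing to 53/780.
By Bayes' rule, P(bag A | data) = (1/156) / (53/780) = 5/53.

0.0943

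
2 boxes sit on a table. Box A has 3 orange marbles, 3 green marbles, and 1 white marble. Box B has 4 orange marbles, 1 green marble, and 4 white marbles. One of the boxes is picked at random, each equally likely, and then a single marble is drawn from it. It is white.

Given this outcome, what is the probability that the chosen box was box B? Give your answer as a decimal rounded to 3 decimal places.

0.757

The likelihood of this draw under each hypothesis: P(data | box A) = (1/7) = 1/7; P(data | box B) = (4/9) = 4/9.
The prior-weighted likelihoods are 1/2 · 1/7 = 1/14, 1/2 · 4/9 = 2/9; summing to 37/126.
By Bayes' rule, P(box B | data) = (2/9) / (37/126) = 28/37.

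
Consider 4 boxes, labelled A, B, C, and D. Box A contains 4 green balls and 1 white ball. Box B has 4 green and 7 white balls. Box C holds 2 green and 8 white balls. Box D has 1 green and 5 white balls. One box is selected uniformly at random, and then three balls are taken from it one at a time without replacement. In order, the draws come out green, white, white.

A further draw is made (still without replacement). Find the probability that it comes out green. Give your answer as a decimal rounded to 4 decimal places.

For each hypothesis, P(data | H) works out to: P(data | box A) = (4/5)(1/4)(0/3) = 0; P(data | box B) = (4/11)(7/10)(6/9) = 0.1697; P(data | box C) = (2/10)(8/9)(7/8) = 0.15556; P(data | box D) = (1/6)(5/5)(4/4) = 0.16667.
Multiplying each by its prior: 1/4 · 0 = 0, 1/4 · 0.1697 = 0.042424, 1/4 · 0.15556 = 0.038889, 1/4 · 0.16667 = 0.041667; with total 0.12298.
The posterior is then P(box A | data) = 0, P(box B | data) = 0.34497, P(box C | data) = 0.31622, P(box D | data) = 0.33881.
Averaging over the posterior, P(green next | data) = (3/8)(0.34497) + (1/7)(0.31622) + (0)(0.33881) = 0.17454.

0.1745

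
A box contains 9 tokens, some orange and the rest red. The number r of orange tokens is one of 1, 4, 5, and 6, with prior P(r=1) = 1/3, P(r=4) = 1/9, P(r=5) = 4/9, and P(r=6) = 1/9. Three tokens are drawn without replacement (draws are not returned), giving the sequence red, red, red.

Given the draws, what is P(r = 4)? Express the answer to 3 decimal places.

Compute the likelihood of the observed sequence for each case: P(data | r = 1) = (8/9)(7/8)(6/7) = 2/3; P(data | r = 4) = (5/9)(4/8)(3/7) = 5/42; P(data | r = 5) = (4/9)(3/8)(2/7) = 1/21; P(data | r = 6) = (3/9)(2/8)(1/7) = 1/84.
The prior-weighted likelihoods are 1/3 · 2/3 = 2/9, 1/9 · 5/42 = 5/378, 4/9 · 1/21 = 4/189, 1/9 · 1/84 = 1/756; summing to 65/252.
Therefore the posterior P(r = 4 | data) = (5/378) / (65/252) = 2/39.

0.051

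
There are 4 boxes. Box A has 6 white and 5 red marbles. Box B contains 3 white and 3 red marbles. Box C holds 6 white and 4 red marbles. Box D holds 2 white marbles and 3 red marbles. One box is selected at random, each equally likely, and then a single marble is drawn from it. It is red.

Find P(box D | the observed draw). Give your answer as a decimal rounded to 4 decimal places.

0.3070

The likelihood of this draw under each hypothesis: P(data | box A) = (5/11) = 5/11; P(data | box B) = (3/6) = 1/2; P(data | box C) = (4/10) = 2/5; P(data | box D) = (3/5) = 3/5.
The prior-weighted likelihoods are 1/4 · 5/11 = 5/44, 1/4 · 1/2 = 1/8, 1/4 · 2/5 = 1/10, 1/4 · 3/5 = 3/20; with total 43/88.
By Bayes' rule, P(box D | data) = (3/20) / (43/88) = 66/215.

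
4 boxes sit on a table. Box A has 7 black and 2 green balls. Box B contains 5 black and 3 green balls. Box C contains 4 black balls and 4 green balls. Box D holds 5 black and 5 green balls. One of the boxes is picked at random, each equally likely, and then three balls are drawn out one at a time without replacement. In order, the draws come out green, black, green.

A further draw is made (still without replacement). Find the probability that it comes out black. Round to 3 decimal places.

0.663

Compute the likelihood of the observed sequence for each case: P(data | box A) = (2/9)(7/8)(1/7) = 1/36; P(data | box B) = (3/8)(5/7)(2/6) = 5/56; P(data | box C) = (4/8)(4/7)(3/6) = 1/7; P(data | box D) = (5/10)(5/9)(4/8) = 5/36.
Multiplying each by its prior: 1/4 · 1/36 = 1/144, 1/4 · 5/56 = 5/224, 1/4 · 1/7 = 1/28, 1/4 · 5/36 = 5/144; these sum to 67/672.
The posterior is then P(box A | data) = 14/201, P(box B | data) = 15/67, P(box C | data) = 24/67, P(box D | data) = 70/201.
The predictive probability is P(black next | data) = (1)(14/201) + (4/5)(15/67) + (3/5)(24/67) + (4/7)(70/201) = 222/335.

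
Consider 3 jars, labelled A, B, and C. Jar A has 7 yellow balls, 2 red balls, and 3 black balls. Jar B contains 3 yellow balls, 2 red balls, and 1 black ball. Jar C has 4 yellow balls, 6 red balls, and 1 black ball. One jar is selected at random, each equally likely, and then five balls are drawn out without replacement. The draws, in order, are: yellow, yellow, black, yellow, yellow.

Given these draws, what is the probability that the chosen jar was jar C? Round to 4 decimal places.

0.0161

Under each hypothesis, the probability of the observed sequence is: P(data | jar A) = (7/12)(6/11)(3/10)(5/9)(4/8) = 0.026515; P(data | jar B) = (3/6)(2/5)(1/4)(1/3)(0/2) = 0; P(data | jar C) = (4/11)(3/10)(1/9)(2/8)(1/7) = 0.0004329.
Weighting by the prior gives 1/3 · 0.026515 = 0.0088384, 1/3 · 0 = 0, 1/3 · 0.0004329 = 0.0001443; with total 0.0089827.
So P(jar C | data) = (0.0001443) / (0.0089827) = 0.016064.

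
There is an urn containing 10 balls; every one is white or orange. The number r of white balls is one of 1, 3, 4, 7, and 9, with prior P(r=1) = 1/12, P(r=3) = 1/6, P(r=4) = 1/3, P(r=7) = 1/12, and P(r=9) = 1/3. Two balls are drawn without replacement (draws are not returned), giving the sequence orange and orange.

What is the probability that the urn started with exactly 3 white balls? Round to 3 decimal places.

The likelihood of the observed sequence under each hypothesis: P(data | r = 1) = (9/10)(8/9) = 4/5; P(data | r = 3) = (7/10)(6/9) = 7/15; P(data | r = 4) = (6/10)(5/9) = 1/3; P(data | r = 7) = (3/10)(2/9) = 1/15; P(data | r = 9) = (1/10)(0/9) = 0.
Weighting by the prior gives 1/12 · 4/5 = 1/15, 1/6 · 7/15 = 7/90, 1/3 · 1/3 = 1/9, 1/12 · 1/15 = 1/180, 1/3 · 0 = 0; these sum to 47/180.
Hence P(r = 3 | data) = (7/90) / (47/180) = 14/47.

0.298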